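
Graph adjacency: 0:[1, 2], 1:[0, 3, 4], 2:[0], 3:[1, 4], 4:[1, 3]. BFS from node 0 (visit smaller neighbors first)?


BFS queue: start with [0]
Visit order: [0, 1, 2, 3, 4]


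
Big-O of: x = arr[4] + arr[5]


Analysis: constant-time operation, no loop
Complexity: O(1)


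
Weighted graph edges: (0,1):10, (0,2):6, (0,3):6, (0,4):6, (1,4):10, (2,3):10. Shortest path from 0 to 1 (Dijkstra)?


Dijkstra from 0:
Distances: {0: 0, 1: 10, 2: 6, 3: 6, 4: 6}
Shortest distance to 1 = 10, path = [0, 1]


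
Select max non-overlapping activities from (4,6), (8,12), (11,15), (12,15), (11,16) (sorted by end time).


Greedy: pick earliest-ending, then skip overlaps.
Selected (3 activities): [(4, 6), (8, 12), (12, 15)]


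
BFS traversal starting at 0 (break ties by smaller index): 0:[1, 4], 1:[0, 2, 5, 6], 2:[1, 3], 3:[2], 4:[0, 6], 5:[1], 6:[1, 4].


BFS queue: start with [0]
Visit order: [0, 1, 4, 2, 5, 6, 3]


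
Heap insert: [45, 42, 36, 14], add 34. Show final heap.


Append 34: [45, 42, 36, 14, 34]
Bubble up: no swaps needed
Result: [45, 42, 36, 14, 34]


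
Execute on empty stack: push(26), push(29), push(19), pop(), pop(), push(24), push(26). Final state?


push(26) -> [26]
push(29) -> [26, 29]
push(19) -> [26, 29, 19]
pop() returns 19 -> [26, 29]
pop() returns 29 -> [26]
push(24) -> [26, 24]
push(26) -> [26, 24, 26]
Final stack (bottom to top): [26, 24, 26]


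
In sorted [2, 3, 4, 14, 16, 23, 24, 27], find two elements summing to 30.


Two pointers: lo=0, hi=7
Found pair: (3, 27) summing to 30


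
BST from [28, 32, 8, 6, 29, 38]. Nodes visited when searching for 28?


BST root = 28
Search for 28: compare at each node
Path: [28]


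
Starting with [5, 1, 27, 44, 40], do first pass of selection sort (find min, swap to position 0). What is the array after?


After one pass: [1, 5, 27, 44, 40]


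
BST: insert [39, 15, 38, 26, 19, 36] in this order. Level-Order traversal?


Root = 39; build tree by BST insertion.
Level-Order traversal: [39, 15, 38, 26, 19, 36]


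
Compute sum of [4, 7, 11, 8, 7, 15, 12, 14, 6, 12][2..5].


Prefix sums: [0, 4, 11, 22, 30, 37, 52, 64, 78, 84, 96]
Sum[2..5] = prefix[6] - prefix[2] = 52 - 11 = 41


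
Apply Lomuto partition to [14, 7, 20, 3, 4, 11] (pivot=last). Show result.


Elements <= 11 go left of pivot.
Result: [7, 3, 4, 11, 20, 14], pivot at index 3


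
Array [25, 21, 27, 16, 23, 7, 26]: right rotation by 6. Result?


Right rotate by 6: [21, 27, 16, 23, 7, 26, 25]


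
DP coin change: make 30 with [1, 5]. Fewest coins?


dp[0]=0; dp[i]=1+min(dp[i-c] for c in coins)
...dp[25]=5, dp[26]=6, dp[27]=7, dp[28]=8, dp[29]=9, dp[30]=6
Minimum coins for 30 = 6


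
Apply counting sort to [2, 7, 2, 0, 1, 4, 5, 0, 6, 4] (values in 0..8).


Count array: [2, 1, 2, 0, 2, 1, 1, 1, 0]
Reconstruct: [0, 0, 1, 2, 2, 4, 4, 5, 6, 7]


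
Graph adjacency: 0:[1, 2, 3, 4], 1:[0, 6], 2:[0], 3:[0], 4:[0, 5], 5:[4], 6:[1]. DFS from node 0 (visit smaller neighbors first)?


DFS stack-based: start with [0]
Visit order: [0, 1, 6, 2, 3, 4, 5]


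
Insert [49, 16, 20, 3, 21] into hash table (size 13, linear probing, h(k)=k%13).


Insertions: 49->slot 10; 16->slot 3; 20->slot 7; 3->slot 4; 21->slot 8
Table: [None, None, None, 16, 3, None, None, 20, 21, None, 49, None, None]


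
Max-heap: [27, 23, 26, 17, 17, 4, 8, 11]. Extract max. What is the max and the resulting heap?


Max = 27
Replace root with last, heapify down
Resulting heap: [26, 23, 11, 17, 17, 4, 8]


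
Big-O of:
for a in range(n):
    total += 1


Per nesting level: O(n) = O(n)
Complexity: O(n)


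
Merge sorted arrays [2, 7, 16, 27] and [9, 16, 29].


Compare heads, take smaller each step.
Merged: [2, 7, 9, 16, 16, 27, 29]


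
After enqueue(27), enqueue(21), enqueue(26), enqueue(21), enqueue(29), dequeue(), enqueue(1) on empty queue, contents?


enqueue(27) -> [27]
enqueue(21) -> [27, 21]
enqueue(26) -> [27, 21, 26]
enqueue(21) -> [27, 21, 26, 21]
enqueue(29) -> [27, 21, 26, 21, 29]
dequeue() returns 27 -> [21, 26, 21, 29]
enqueue(1) -> [21, 26, 21, 29, 1]
Final queue (front to back): [21, 26, 21, 29, 1]


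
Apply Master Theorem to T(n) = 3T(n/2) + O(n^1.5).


a=3, b=2, c=1.5. log_2(3)=1.585 > c=1.5. Case 1: O(n^log_b(a)) = O(n^1.585)
Complexity: O(n^1.585)


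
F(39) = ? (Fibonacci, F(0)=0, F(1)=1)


F(n)=F(n-1)+F(n-2)
...F(37)=24157817, F(38)=39088169, F(39)=63245986


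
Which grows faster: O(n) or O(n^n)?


linear grows slower than n^n
O(n) is asymptotically smaller; O(n^n) grows faster


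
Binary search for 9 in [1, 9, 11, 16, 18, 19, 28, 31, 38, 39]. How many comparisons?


Search for 9:
[0,9] mid=4 arr[4]=18
[0,3] mid=1 arr[1]=9
Total: 2 comparisons


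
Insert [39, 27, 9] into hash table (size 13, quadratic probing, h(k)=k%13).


Insertions: 39->slot 0; 27->slot 1; 9->slot 9
Table: [39, 27, None, None, None, None, None, None, None, 9, None, None, None]


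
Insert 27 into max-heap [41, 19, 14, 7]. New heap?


Append 27: [41, 19, 14, 7, 27]
Bubble up: swap idx 4(27) with idx 1(19)
Result: [41, 27, 14, 7, 19]


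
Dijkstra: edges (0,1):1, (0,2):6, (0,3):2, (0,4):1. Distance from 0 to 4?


Dijkstra from 0:
Distances: {0: 0, 1: 1, 2: 6, 3: 2, 4: 1}
Shortest distance to 4 = 1, path = [0, 4]


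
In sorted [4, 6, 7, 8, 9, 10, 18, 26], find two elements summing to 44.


Two pointers: lo=0, hi=7
Found pair: (18, 26) summing to 44


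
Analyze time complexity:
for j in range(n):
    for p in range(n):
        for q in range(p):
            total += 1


Per nesting level: O(n) * O(n) * O(n) [triangular over p] = O(n^3)
Complexity: O(n^3)


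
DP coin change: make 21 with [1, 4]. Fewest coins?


dp[0]=0; dp[i]=1+min(dp[i-c] for c in coins)
...dp[16]=4, dp[17]=5, dp[18]=6, dp[19]=7, dp[20]=5, dp[21]=6
Minimum coins for 21 = 6


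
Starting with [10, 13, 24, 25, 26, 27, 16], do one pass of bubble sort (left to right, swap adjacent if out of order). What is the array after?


After one pass: [10, 13, 24, 25, 26, 16, 27]


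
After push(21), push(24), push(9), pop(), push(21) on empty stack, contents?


push(21) -> [21]
push(24) -> [21, 24]
push(9) -> [21, 24, 9]
pop() returns 9 -> [21, 24]
push(21) -> [21, 24, 21]
Final stack (bottom to top): [21, 24, 21]


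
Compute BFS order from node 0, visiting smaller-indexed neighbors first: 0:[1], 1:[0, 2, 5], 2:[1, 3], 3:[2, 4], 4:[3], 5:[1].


BFS queue: start with [0]
Visit order: [0, 1, 2, 5, 3, 4]


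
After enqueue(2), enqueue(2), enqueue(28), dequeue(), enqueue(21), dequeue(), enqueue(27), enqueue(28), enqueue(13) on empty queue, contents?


enqueue(2) -> [2]
enqueue(2) -> [2, 2]
enqueue(28) -> [2, 2, 28]
dequeue() returns 2 -> [2, 28]
enqueue(21) -> [2, 28, 21]
dequeue() returns 2 -> [28, 21]
enqueue(27) -> [28, 21, 27]
enqueue(28) -> [28, 21, 27, 28]
enqueue(13) -> [28, 21, 27, 28, 13]
Final queue (front to back): [28, 21, 27, 28, 13]


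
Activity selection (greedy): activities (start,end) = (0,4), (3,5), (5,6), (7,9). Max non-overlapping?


Greedy: pick earliest-ending, then skip overlaps.
Selected (3 activities): [(0, 4), (5, 6), (7, 9)]


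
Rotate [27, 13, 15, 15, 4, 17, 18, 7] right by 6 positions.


Right rotate by 6: [15, 15, 4, 17, 18, 7, 27, 13]


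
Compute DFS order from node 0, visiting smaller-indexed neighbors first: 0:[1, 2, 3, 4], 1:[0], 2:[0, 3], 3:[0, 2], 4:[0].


DFS stack-based: start with [0]
Visit order: [0, 1, 2, 3, 4]


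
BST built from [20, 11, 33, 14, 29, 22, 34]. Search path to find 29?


BST root = 20
Search for 29: compare at each node
Path: [20, 33, 29]


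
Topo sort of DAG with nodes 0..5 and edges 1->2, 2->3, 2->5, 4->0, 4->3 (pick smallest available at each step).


Kahn's algorithm, process smallest node first
Order: [1, 2, 4, 0, 3, 5]


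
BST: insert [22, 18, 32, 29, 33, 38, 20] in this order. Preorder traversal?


Root = 22; build tree by BST insertion.
Preorder traversal: [22, 18, 20, 32, 29, 33, 38]


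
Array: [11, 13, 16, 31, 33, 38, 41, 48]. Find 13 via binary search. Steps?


Search for 13:
[0,7] mid=3 arr[3]=31
[0,2] mid=1 arr[1]=13
Total: 2 comparisons


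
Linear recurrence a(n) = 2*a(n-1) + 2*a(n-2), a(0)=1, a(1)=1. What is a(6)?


Build bottom-up:
...a(4)=28, a(5)=76, a(6)=2*76+2*28=208


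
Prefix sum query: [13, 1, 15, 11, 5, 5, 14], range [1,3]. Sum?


Prefix sums: [0, 13, 14, 29, 40, 45, 50, 64]
Sum[1..3] = prefix[4] - prefix[1] = 40 - 13 = 27


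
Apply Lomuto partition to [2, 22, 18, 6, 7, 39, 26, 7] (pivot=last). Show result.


Elements <= 7 go left of pivot.
Result: [2, 6, 7, 7, 18, 39, 26, 22], pivot at index 3


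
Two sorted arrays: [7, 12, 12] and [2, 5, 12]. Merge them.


Compare heads, take smaller each step.
Merged: [2, 5, 7, 12, 12, 12]


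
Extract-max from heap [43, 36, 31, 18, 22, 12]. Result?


Max = 43
Replace root with last, heapify down
Resulting heap: [36, 22, 31, 18, 12]


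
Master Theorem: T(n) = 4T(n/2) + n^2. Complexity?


a=4, b=2, c=2. log_2(4)=2 = c=2. Case 2: O(n^c log n) = O(n^2 log n)
Complexity: O(n^2 log n)


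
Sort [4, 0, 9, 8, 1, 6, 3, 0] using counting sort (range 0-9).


Count array: [2, 1, 0, 1, 1, 0, 1, 0, 1, 1]
Reconstruct: [0, 0, 1, 3, 4, 6, 8, 9]


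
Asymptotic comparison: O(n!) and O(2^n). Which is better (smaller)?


exponential grows slower than factorial
O(2^n) is asymptotically smaller; O(n!) grows faster


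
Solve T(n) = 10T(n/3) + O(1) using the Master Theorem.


a=10, b=3, c=0. log_3(10)=2.096 > c=0. Case 1: O(n^log_b(a)) = O(n^2.096)
Complexity: O(n^2.096)


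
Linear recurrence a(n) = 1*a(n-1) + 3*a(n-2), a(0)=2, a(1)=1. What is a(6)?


Build bottom-up:
...a(4)=31, a(5)=61, a(6)=1*61+3*31=154


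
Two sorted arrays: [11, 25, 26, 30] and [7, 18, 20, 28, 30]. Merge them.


Compare heads, take smaller each step.
Merged: [7, 11, 18, 20, 25, 26, 28, 30, 30]


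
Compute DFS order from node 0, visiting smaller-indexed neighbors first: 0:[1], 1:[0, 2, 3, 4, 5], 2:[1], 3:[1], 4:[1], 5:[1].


DFS stack-based: start with [0]
Visit order: [0, 1, 2, 3, 4, 5]


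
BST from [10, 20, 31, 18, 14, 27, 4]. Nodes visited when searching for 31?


BST root = 10
Search for 31: compare at each node
Path: [10, 20, 31]


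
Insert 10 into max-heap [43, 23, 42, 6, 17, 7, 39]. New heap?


Append 10: [43, 23, 42, 6, 17, 7, 39, 10]
Bubble up: swap idx 7(10) with idx 3(6)
Result: [43, 23, 42, 10, 17, 7, 39, 6]


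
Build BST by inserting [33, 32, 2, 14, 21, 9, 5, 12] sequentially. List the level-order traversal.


Root = 33; build tree by BST insertion.
Level-Order traversal: [33, 32, 2, 14, 9, 21, 5, 12]


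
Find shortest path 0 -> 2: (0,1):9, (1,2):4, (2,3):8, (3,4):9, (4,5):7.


Dijkstra from 0:
Distances: {0: 0, 1: 9, 2: 13, 3: 21, 4: 30, 5: 37}
Shortest distance to 2 = 13, path = [0, 1, 2]


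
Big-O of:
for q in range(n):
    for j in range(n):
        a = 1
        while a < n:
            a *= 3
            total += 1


Per nesting level: O(n) * O(n) * O(log n) = O(n^2 log n)
Complexity: O(n^2 log n)


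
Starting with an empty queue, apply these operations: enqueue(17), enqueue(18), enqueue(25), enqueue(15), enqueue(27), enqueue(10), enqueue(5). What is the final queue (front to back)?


enqueue(17) -> [17]
enqueue(18) -> [17, 18]
enqueue(25) -> [17, 18, 25]
enqueue(15) -> [17, 18, 25, 15]
enqueue(27) -> [17, 18, 25, 15, 27]
enqueue(10) -> [17, 18, 25, 15, 27, 10]
enqueue(5) -> [17, 18, 25, 15, 27, 10, 5]
Final queue (front to back): [17, 18, 25, 15, 27, 10, 5]


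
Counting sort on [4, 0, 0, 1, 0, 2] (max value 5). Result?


Count array: [3, 1, 1, 0, 1, 0]
Reconstruct: [0, 0, 0, 1, 2, 4]


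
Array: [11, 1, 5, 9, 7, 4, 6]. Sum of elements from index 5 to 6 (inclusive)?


Prefix sums: [0, 11, 12, 17, 26, 33, 37, 43]
Sum[5..6] = prefix[7] - prefix[5] = 43 - 33 = 10


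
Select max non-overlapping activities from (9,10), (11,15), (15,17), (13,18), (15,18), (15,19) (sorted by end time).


Greedy: pick earliest-ending, then skip overlaps.
Selected (3 activities): [(9, 10), (11, 15), (15, 17)]


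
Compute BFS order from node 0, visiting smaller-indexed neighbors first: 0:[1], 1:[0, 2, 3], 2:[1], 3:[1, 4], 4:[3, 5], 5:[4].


BFS queue: start with [0]
Visit order: [0, 1, 2, 3, 4, 5]


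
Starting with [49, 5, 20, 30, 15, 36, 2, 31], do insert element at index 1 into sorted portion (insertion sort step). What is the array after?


After one pass: [5, 49, 20, 30, 15, 36, 2, 31]


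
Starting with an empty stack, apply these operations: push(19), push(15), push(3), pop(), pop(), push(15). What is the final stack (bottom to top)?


push(19) -> [19]
push(15) -> [19, 15]
push(3) -> [19, 15, 3]
pop() returns 3 -> [19, 15]
pop() returns 15 -> [19]
push(15) -> [19, 15]
Final stack (bottom to top): [19, 15]


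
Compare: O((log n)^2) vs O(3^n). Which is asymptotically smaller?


polylogarithmic grows slower than exponential (base 3)
O((log n)^2) is asymptotically smaller; O(3^n) grows faster


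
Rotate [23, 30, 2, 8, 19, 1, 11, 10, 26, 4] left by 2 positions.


Left rotate by 2: [2, 8, 19, 1, 11, 10, 26, 4, 23, 30]


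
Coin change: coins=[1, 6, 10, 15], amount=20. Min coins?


dp[0]=0; dp[i]=1+min(dp[i-c] for c in coins)
...dp[15]=1, dp[16]=2, dp[17]=3, dp[18]=3, dp[19]=4, dp[20]=2
Minimum coins for 20 = 2


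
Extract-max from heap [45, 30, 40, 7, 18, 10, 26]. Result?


Max = 45
Replace root with last, heapify down
Resulting heap: [40, 30, 26, 7, 18, 10]


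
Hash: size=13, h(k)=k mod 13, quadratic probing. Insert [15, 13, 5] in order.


Insertions: 15->slot 2; 13->slot 0; 5->slot 5
Table: [13, None, 15, None, None, 5, None, None, None, None, None, None, None]


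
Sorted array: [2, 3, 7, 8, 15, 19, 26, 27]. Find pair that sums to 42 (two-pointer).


Two pointers: lo=0, hi=7
Found pair: (15, 27) summing to 42


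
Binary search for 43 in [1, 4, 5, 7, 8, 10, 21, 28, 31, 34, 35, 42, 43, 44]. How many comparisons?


Search for 43:
[0,13] mid=6 arr[6]=21
[7,13] mid=10 arr[10]=35
[11,13] mid=12 arr[12]=43
Total: 3 comparisons


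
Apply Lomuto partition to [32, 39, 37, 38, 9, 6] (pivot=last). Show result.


Elements <= 6 go left of pivot.
Result: [6, 39, 37, 38, 9, 32], pivot at index 0


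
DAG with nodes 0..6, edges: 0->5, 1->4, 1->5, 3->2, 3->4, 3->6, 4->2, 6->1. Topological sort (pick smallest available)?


Kahn's algorithm, process smallest node first
Order: [0, 3, 6, 1, 4, 2, 5]


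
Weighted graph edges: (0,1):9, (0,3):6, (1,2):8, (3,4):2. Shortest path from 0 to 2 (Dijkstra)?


Dijkstra from 0:
Distances: {0: 0, 1: 9, 2: 17, 3: 6, 4: 8}
Shortest distance to 2 = 17, path = [0, 1, 2]


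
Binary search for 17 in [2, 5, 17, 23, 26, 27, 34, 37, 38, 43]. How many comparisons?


Search for 17:
[0,9] mid=4 arr[4]=26
[0,3] mid=1 arr[1]=5
[2,3] mid=2 arr[2]=17
Total: 3 comparisons


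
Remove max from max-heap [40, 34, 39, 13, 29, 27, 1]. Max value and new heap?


Max = 40
Replace root with last, heapify down
Resulting heap: [39, 34, 27, 13, 29, 1]


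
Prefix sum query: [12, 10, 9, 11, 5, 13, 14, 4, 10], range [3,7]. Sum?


Prefix sums: [0, 12, 22, 31, 42, 47, 60, 74, 78, 88]
Sum[3..7] = prefix[8] - prefix[3] = 78 - 31 = 47


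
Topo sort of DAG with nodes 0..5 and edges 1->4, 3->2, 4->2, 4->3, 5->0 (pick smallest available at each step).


Kahn's algorithm, process smallest node first
Order: [1, 4, 3, 2, 5, 0]


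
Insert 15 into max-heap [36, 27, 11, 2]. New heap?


Append 15: [36, 27, 11, 2, 15]
Bubble up: no swaps needed
Result: [36, 27, 11, 2, 15]


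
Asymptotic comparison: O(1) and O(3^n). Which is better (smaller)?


constant grows slower than exponential (base 3)
O(1) is asymptotically smaller; O(3^n) grows faster


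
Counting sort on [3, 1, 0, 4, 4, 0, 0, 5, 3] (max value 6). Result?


Count array: [3, 1, 0, 2, 2, 1, 0]
Reconstruct: [0, 0, 0, 1, 3, 3, 4, 4, 5]


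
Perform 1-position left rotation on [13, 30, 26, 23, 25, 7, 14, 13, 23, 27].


Left rotate by 1: [30, 26, 23, 25, 7, 14, 13, 23, 27, 13]


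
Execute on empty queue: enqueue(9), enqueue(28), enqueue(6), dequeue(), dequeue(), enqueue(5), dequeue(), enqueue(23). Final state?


enqueue(9) -> [9]
enqueue(28) -> [9, 28]
enqueue(6) -> [9, 28, 6]
dequeue() returns 9 -> [28, 6]
dequeue() returns 28 -> [6]
enqueue(5) -> [6, 5]
dequeue() returns 6 -> [5]
enqueue(23) -> [5, 23]
Final queue (front to back): [5, 23]


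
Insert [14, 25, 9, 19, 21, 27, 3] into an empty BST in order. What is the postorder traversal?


Root = 14; build tree by BST insertion.
Postorder traversal: [3, 9, 21, 19, 27, 25, 14]


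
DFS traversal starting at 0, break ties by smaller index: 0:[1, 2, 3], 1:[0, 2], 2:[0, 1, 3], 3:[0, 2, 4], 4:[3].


DFS stack-based: start with [0]
Visit order: [0, 1, 2, 3, 4]


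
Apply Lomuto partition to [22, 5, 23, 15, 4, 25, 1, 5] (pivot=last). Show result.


Elements <= 5 go left of pivot.
Result: [5, 4, 1, 5, 22, 25, 23, 15], pivot at index 3


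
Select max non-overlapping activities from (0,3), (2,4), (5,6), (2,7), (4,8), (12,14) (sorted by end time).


Greedy: pick earliest-ending, then skip overlaps.
Selected (3 activities): [(0, 3), (5, 6), (12, 14)]


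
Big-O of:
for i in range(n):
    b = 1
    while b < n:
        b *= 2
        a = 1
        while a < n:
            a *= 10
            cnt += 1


Per nesting level: O(n) * O(log n) * O(log n) = O(n (log n)^2)
Complexity: O(n (log n)^2)


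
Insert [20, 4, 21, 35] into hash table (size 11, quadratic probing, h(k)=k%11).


Insertions: 20->slot 9; 4->slot 4; 21->slot 10; 35->slot 2
Table: [None, None, 35, None, 4, None, None, None, None, 20, 21]


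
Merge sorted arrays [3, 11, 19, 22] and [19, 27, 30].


Compare heads, take smaller each step.
Merged: [3, 11, 19, 19, 22, 27, 30]


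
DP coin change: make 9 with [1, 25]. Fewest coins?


dp[0]=0; dp[i]=1+min(dp[i-c] for c in coins)
...dp[4]=4, dp[5]=5, dp[6]=6, dp[7]=7, dp[8]=8, dp[9]=9
Minimum coins for 9 = 9


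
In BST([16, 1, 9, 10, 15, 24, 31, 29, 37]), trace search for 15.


BST root = 16
Search for 15: compare at each node
Path: [16, 1, 9, 10, 15]


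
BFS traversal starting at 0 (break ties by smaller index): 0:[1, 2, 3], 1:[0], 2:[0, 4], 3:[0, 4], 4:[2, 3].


BFS queue: start with [0]
Visit order: [0, 1, 2, 3, 4]


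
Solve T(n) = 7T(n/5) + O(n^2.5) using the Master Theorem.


a=7, b=5, c=2.5. log_5(7)=1.209 < c=2.5. Case 3: O(n^c) = O(n^2.500)
Complexity: O(n^2.500)


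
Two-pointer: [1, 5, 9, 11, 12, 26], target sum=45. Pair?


Two pointers: lo=0, hi=5
No pair sums to 45


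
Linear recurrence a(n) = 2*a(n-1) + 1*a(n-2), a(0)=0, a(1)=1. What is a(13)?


Build bottom-up:
...a(11)=5741, a(12)=13860, a(13)=2*13860+1*5741=33461


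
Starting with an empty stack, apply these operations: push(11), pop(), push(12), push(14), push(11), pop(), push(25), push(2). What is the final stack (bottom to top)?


push(11) -> [11]
pop() returns 11 -> []
push(12) -> [12]
push(14) -> [12, 14]
push(11) -> [12, 14, 11]
pop() returns 11 -> [12, 14]
push(25) -> [12, 14, 25]
push(2) -> [12, 14, 25, 2]
Final stack (bottom to top): [12, 14, 25, 2]


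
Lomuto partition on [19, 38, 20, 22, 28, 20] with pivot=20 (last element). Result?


Elements <= 20 go left of pivot.
Result: [19, 20, 20, 22, 28, 38], pivot at index 2


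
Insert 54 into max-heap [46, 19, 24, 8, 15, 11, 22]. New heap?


Append 54: [46, 19, 24, 8, 15, 11, 22, 54]
Bubble up: swap idx 7(54) with idx 3(8); swap idx 3(54) with idx 1(19); swap idx 1(54) with idx 0(46)
Result: [54, 46, 24, 19, 15, 11, 22, 8]


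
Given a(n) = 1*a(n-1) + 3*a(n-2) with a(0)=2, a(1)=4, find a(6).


Build bottom-up:
...a(4)=52, a(5)=118, a(6)=1*118+3*52=274


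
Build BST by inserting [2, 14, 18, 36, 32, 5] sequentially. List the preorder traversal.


Root = 2; build tree by BST insertion.
Preorder traversal: [2, 14, 5, 18, 36, 32]


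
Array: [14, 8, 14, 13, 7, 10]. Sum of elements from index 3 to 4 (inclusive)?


Prefix sums: [0, 14, 22, 36, 49, 56, 66]
Sum[3..4] = prefix[5] - prefix[3] = 56 - 36 = 20


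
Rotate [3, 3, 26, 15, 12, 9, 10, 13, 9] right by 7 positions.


Right rotate by 7: [26, 15, 12, 9, 10, 13, 9, 3, 3]


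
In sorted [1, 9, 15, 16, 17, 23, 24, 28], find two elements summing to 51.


Two pointers: lo=0, hi=7
Found pair: (23, 28) summing to 51


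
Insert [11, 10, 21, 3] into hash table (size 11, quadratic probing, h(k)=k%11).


Insertions: 11->slot 0; 10->slot 10; 21->slot 3; 3->slot 4
Table: [11, None, None, 21, 3, None, None, None, None, None, 10]


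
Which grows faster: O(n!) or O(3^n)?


exponential (base 3) grows slower than factorial
O(3^n) is asymptotically smaller; O(n!) grows faster


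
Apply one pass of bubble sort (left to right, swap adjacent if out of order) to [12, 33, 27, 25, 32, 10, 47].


After one pass: [12, 27, 25, 32, 10, 33, 47]


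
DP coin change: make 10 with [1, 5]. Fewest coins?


dp[0]=0; dp[i]=1+min(dp[i-c] for c in coins)
...dp[5]=1, dp[6]=2, dp[7]=3, dp[8]=4, dp[9]=5, dp[10]=2
Minimum coins for 10 = 2


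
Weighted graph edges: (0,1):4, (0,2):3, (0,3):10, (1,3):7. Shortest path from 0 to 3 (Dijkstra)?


Dijkstra from 0:
Distances: {0: 0, 1: 4, 2: 3, 3: 10}
Shortest distance to 3 = 10, path = [0, 3]


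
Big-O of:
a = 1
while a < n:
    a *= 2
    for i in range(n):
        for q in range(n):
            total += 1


Per nesting level: O(log n) * O(n) * O(n) = O(n^2 log n)
Complexity: O(n^2 log n)


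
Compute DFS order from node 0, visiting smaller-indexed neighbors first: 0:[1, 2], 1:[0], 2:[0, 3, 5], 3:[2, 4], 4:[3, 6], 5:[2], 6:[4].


DFS stack-based: start with [0]
Visit order: [0, 1, 2, 3, 4, 6, 5]


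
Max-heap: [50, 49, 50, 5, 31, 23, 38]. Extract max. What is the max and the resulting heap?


Max = 50
Replace root with last, heapify down
Resulting heap: [50, 49, 38, 5, 31, 23]


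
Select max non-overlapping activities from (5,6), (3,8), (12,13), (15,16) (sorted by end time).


Greedy: pick earliest-ending, then skip overlaps.
Selected (3 activities): [(5, 6), (12, 13), (15, 16)]


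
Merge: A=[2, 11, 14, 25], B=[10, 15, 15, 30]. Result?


Compare heads, take smaller each step.
Merged: [2, 10, 11, 14, 15, 15, 25, 30]


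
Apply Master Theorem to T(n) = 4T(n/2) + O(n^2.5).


a=4, b=2, c=2.5. log_2(4)=2 < c=2.5. Case 3: O(n^c) = O(n^2.500)
Complexity: O(n^2.500)


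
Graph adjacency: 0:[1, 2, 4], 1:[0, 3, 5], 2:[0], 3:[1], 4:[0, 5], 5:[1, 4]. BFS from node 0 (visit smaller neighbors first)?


BFS queue: start with [0]
Visit order: [0, 1, 2, 4, 3, 5]


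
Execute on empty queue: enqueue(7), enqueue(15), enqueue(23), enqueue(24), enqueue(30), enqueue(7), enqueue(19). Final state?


enqueue(7) -> [7]
enqueue(15) -> [7, 15]
enqueue(23) -> [7, 15, 23]
enqueue(24) -> [7, 15, 23, 24]
enqueue(30) -> [7, 15, 23, 24, 30]
enqueue(7) -> [7, 15, 23, 24, 30, 7]
enqueue(19) -> [7, 15, 23, 24, 30, 7, 19]
Final queue (front to back): [7, 15, 23, 24, 30, 7, 19]


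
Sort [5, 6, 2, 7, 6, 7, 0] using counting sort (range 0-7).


Count array: [1, 0, 1, 0, 0, 1, 2, 2]
Reconstruct: [0, 2, 5, 6, 6, 7, 7]


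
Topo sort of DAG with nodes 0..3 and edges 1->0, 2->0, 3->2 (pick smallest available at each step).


Kahn's algorithm, process smallest node first
Order: [1, 3, 2, 0]


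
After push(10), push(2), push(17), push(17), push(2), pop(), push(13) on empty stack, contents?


push(10) -> [10]
push(2) -> [10, 2]
push(17) -> [10, 2, 17]
push(17) -> [10, 2, 17, 17]
push(2) -> [10, 2, 17, 17, 2]
pop() returns 2 -> [10, 2, 17, 17]
push(13) -> [10, 2, 17, 17, 13]
Final stack (bottom to top): [10, 2, 17, 17, 13]


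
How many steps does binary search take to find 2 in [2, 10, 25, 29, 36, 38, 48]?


Search for 2:
[0,6] mid=3 arr[3]=29
[0,2] mid=1 arr[1]=10
[0,0] mid=0 arr[0]=2
Total: 3 comparisons


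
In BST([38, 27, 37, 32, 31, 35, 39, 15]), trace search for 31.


BST root = 38
Search for 31: compare at each node
Path: [38, 27, 37, 32, 31]


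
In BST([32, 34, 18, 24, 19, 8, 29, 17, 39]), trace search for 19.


BST root = 32
Search for 19: compare at each node
Path: [32, 18, 24, 19]


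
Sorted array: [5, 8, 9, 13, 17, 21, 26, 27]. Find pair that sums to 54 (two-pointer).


Two pointers: lo=0, hi=7
No pair sums to 54


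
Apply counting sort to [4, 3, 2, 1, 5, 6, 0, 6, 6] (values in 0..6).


Count array: [1, 1, 1, 1, 1, 1, 3]
Reconstruct: [0, 1, 2, 3, 4, 5, 6, 6, 6]


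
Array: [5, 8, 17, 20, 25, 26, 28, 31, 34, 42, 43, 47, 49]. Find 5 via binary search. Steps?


Search for 5:
[0,12] mid=6 arr[6]=28
[0,5] mid=2 arr[2]=17
[0,1] mid=0 arr[0]=5
Total: 3 comparisons


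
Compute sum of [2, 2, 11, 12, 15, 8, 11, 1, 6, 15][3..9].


Prefix sums: [0, 2, 4, 15, 27, 42, 50, 61, 62, 68, 83]
Sum[3..9] = prefix[10] - prefix[3] = 83 - 15 = 68


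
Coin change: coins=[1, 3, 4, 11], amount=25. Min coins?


dp[0]=0; dp[i]=1+min(dp[i-c] for c in coins)
...dp[20]=4, dp[21]=4, dp[22]=2, dp[23]=3, dp[24]=4, dp[25]=3
Minimum coins for 25 = 3


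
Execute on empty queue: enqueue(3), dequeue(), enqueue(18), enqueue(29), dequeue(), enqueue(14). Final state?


enqueue(3) -> [3]
dequeue() returns 3 -> []
enqueue(18) -> [18]
enqueue(29) -> [18, 29]
dequeue() returns 18 -> [29]
enqueue(14) -> [29, 14]
Final queue (front to back): [29, 14]


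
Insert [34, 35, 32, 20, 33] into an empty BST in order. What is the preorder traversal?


Root = 34; build tree by BST insertion.
Preorder traversal: [34, 32, 20, 33, 35]


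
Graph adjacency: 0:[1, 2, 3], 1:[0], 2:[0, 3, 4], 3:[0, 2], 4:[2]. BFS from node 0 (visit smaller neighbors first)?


BFS queue: start with [0]
Visit order: [0, 1, 2, 3, 4]


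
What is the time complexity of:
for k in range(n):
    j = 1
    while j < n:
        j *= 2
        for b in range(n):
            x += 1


Per nesting level: O(n) * O(log n) * O(n) = O(n^2 log n)
Complexity: O(n^2 log n)


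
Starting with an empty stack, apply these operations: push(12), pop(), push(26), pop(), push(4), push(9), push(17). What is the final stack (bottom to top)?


push(12) -> [12]
pop() returns 12 -> []
push(26) -> [26]
pop() returns 26 -> []
push(4) -> [4]
push(9) -> [4, 9]
push(17) -> [4, 9, 17]
Final stack (bottom to top): [4, 9, 17]


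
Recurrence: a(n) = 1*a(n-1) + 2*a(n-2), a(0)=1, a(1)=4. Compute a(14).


Build bottom-up:
...a(12)=6826, a(13)=13654, a(14)=1*13654+2*6826=27306


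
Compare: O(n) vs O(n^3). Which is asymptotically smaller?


linear grows slower than cubic
O(n) is asymptotically smaller; O(n^3) grows faster


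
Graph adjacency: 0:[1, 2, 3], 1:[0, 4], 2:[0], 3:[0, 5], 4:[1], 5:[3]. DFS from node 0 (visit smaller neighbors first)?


DFS stack-based: start with [0]
Visit order: [0, 1, 4, 2, 3, 5]


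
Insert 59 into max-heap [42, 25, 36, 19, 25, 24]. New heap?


Append 59: [42, 25, 36, 19, 25, 24, 59]
Bubble up: swap idx 6(59) with idx 2(36); swap idx 2(59) with idx 0(42)
Result: [59, 25, 42, 19, 25, 24, 36]


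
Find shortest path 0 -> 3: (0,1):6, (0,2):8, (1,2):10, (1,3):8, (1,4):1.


Dijkstra from 0:
Distances: {0: 0, 1: 6, 2: 8, 3: 14, 4: 7}
Shortest distance to 3 = 14, path = [0, 1, 3]


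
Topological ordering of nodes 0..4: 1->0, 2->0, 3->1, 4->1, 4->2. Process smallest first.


Kahn's algorithm, process smallest node first
Order: [3, 4, 1, 2, 0]


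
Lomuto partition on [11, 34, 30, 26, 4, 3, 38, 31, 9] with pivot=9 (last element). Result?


Elements <= 9 go left of pivot.
Result: [4, 3, 9, 26, 11, 34, 38, 31, 30], pivot at index 2


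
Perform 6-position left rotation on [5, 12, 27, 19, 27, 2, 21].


Left rotate by 6: [21, 5, 12, 27, 19, 27, 2]


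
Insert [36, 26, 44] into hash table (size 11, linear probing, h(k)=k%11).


Insertions: 36->slot 3; 26->slot 4; 44->slot 0
Table: [44, None, None, 36, 26, None, None, None, None, None, None]


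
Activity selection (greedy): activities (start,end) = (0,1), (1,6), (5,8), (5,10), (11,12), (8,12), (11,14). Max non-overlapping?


Greedy: pick earliest-ending, then skip overlaps.
Selected (3 activities): [(0, 1), (1, 6), (11, 12)]


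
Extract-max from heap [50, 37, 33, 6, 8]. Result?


Max = 50
Replace root with last, heapify down
Resulting heap: [37, 8, 33, 6]


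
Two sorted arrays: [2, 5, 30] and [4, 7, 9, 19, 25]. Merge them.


Compare heads, take smaller each step.
Merged: [2, 4, 5, 7, 9, 19, 25, 30]


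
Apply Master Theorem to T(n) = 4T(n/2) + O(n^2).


a=4, b=2, c=2. log_2(4)=2 = c=2. Case 2: O(n^c log n) = O(n^2 log n)
Complexity: O(n^2 log n)


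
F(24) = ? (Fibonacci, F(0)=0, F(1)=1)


F(n)=F(n-1)+F(n-2)
...F(22)=17711, F(23)=28657, F(24)=46368


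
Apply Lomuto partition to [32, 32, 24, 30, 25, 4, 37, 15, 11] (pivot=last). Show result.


Elements <= 11 go left of pivot.
Result: [4, 11, 24, 30, 25, 32, 37, 15, 32], pivot at index 1


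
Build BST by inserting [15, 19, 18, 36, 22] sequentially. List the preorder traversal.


Root = 15; build tree by BST insertion.
Preorder traversal: [15, 19, 18, 36, 22]


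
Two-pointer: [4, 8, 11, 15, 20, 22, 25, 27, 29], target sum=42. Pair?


Two pointers: lo=0, hi=8
Found pair: (15, 27) summing to 42


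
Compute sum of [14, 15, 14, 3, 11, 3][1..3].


Prefix sums: [0, 14, 29, 43, 46, 57, 60]
Sum[1..3] = prefix[4] - prefix[1] = 46 - 14 = 32


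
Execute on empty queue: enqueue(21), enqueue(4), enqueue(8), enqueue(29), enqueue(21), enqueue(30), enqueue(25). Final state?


enqueue(21) -> [21]
enqueue(4) -> [21, 4]
enqueue(8) -> [21, 4, 8]
enqueue(29) -> [21, 4, 8, 29]
enqueue(21) -> [21, 4, 8, 29, 21]
enqueue(30) -> [21, 4, 8, 29, 21, 30]
enqueue(25) -> [21, 4, 8, 29, 21, 30, 25]
Final queue (front to back): [21, 4, 8, 29, 21, 30, 25]


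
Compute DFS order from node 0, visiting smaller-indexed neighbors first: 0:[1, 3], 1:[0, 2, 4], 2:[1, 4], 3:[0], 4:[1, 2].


DFS stack-based: start with [0]
Visit order: [0, 1, 2, 4, 3]


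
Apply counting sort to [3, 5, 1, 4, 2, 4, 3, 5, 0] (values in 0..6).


Count array: [1, 1, 1, 2, 2, 2, 0]
Reconstruct: [0, 1, 2, 3, 3, 4, 4, 5, 5]


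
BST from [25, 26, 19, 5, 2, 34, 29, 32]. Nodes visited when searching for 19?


BST root = 25
Search for 19: compare at each node
Path: [25, 19]


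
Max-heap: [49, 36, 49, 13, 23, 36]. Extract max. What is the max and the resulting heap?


Max = 49
Replace root with last, heapify down
Resulting heap: [49, 36, 36, 13, 23]


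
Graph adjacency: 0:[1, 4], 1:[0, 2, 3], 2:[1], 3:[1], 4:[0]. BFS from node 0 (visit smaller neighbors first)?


BFS queue: start with [0]
Visit order: [0, 1, 4, 2, 3]


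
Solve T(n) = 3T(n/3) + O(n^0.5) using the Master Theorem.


a=3, b=3, c=0.5. log_3(3)=1 > c=0.5. Case 1: O(n^log_b(a)) = O(n)
Complexity: O(n)


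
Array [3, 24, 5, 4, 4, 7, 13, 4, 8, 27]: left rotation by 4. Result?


Left rotate by 4: [4, 7, 13, 4, 8, 27, 3, 24, 5, 4]


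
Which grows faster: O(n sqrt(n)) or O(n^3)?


n^1.5 grows slower than cubic
O(n sqrt(n)) is asymptotically smaller; O(n^3) grows faster


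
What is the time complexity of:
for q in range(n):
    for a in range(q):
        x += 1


Per nesting level: O(n) * O(n) [triangular over q] = O(n^2)
Complexity: O(n^2)


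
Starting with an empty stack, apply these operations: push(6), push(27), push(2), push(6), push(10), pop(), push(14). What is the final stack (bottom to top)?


push(6) -> [6]
push(27) -> [6, 27]
push(2) -> [6, 27, 2]
push(6) -> [6, 27, 2, 6]
push(10) -> [6, 27, 2, 6, 10]
pop() returns 10 -> [6, 27, 2, 6]
push(14) -> [6, 27, 2, 6, 14]
Final stack (bottom to top): [6, 27, 2, 6, 14]


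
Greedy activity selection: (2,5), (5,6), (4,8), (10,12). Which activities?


Greedy: pick earliest-ending, then skip overlaps.
Selected (3 activities): [(2, 5), (5, 6), (10, 12)]


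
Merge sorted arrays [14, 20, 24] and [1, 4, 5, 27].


Compare heads, take smaller each step.
Merged: [1, 4, 5, 14, 20, 24, 27]


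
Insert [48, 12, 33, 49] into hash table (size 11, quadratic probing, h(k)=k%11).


Insertions: 48->slot 4; 12->slot 1; 33->slot 0; 49->slot 5
Table: [33, 12, None, None, 48, 49, None, None, None, None, None]


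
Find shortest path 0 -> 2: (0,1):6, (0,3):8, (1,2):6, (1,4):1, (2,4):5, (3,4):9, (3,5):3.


Dijkstra from 0:
Distances: {0: 0, 1: 6, 2: 12, 3: 8, 4: 7, 5: 11}
Shortest distance to 2 = 12, path = [0, 1, 2]


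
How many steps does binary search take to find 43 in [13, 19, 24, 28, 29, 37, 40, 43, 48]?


Search for 43:
[0,8] mid=4 arr[4]=29
[5,8] mid=6 arr[6]=40
[7,8] mid=7 arr[7]=43
Total: 3 comparisons


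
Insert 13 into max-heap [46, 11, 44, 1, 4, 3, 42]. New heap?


Append 13: [46, 11, 44, 1, 4, 3, 42, 13]
Bubble up: swap idx 7(13) with idx 3(1); swap idx 3(13) with idx 1(11)
Result: [46, 13, 44, 11, 4, 3, 42, 1]


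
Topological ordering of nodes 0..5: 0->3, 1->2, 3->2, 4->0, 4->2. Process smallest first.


Kahn's algorithm, process smallest node first
Order: [1, 4, 0, 3, 2, 5]


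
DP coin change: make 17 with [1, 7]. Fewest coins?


dp[0]=0; dp[i]=1+min(dp[i-c] for c in coins)
...dp[12]=6, dp[13]=7, dp[14]=2, dp[15]=3, dp[16]=4, dp[17]=5
Minimum coins for 17 = 5


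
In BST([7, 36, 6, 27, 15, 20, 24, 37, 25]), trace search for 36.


BST root = 7
Search for 36: compare at each node
Path: [7, 36]


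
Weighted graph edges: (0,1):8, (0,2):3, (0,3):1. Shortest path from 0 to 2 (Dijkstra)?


Dijkstra from 0:
Distances: {0: 0, 1: 8, 2: 3, 3: 1}
Shortest distance to 2 = 3, path = [0, 2]


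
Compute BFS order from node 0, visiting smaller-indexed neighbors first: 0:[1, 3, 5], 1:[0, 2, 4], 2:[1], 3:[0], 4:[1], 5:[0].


BFS queue: start with [0]
Visit order: [0, 1, 3, 5, 2, 4]


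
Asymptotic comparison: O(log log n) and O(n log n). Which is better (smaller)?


double-logarithmic grows slower than linearithmic
O(log log n) is asymptotically smaller; O(n log n) grows faster


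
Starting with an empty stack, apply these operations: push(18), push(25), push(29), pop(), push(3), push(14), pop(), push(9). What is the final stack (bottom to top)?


push(18) -> [18]
push(25) -> [18, 25]
push(29) -> [18, 25, 29]
pop() returns 29 -> [18, 25]
push(3) -> [18, 25, 3]
push(14) -> [18, 25, 3, 14]
pop() returns 14 -> [18, 25, 3]
push(9) -> [18, 25, 3, 9]
Final stack (bottom to top): [18, 25, 3, 9]


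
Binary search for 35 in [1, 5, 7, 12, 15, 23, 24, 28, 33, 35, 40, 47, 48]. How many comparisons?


Search for 35:
[0,12] mid=6 arr[6]=24
[7,12] mid=9 arr[9]=35
Total: 2 comparisons


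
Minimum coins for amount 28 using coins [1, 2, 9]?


dp[0]=0; dp[i]=1+min(dp[i-c] for c in coins)
...dp[23]=5, dp[24]=5, dp[25]=6, dp[26]=6, dp[27]=3, dp[28]=4
Minimum coins for 28 = 4


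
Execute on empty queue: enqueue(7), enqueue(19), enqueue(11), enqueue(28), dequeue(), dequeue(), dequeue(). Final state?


enqueue(7) -> [7]
enqueue(19) -> [7, 19]
enqueue(11) -> [7, 19, 11]
enqueue(28) -> [7, 19, 11, 28]
dequeue() returns 7 -> [19, 11, 28]
dequeue() returns 19 -> [11, 28]
dequeue() returns 11 -> [28]
Final queue (front to back): [28]


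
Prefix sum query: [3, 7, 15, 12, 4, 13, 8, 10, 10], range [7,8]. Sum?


Prefix sums: [0, 3, 10, 25, 37, 41, 54, 62, 72, 82]
Sum[7..8] = prefix[9] - prefix[7] = 82 - 62 = 20


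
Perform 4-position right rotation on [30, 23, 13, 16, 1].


Right rotate by 4: [23, 13, 16, 1, 30]


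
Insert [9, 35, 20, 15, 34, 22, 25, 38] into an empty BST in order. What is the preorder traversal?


Root = 9; build tree by BST insertion.
Preorder traversal: [9, 35, 20, 15, 34, 22, 25, 38]


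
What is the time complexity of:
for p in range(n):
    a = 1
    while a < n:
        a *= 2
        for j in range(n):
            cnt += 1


Per nesting level: O(n) * O(log n) * O(n) = O(n^2 log n)
Complexity: O(n^2 log n)


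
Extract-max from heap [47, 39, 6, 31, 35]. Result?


Max = 47
Replace root with last, heapify down
Resulting heap: [39, 35, 6, 31]


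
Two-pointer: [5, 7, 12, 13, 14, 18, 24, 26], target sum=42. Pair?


Two pointers: lo=0, hi=7
Found pair: (18, 24) summing to 42


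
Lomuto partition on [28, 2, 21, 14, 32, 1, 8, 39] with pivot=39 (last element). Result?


Elements <= 39 go left of pivot.
Result: [28, 2, 21, 14, 32, 1, 8, 39], pivot at index 7


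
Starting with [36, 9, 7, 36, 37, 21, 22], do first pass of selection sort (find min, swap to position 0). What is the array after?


After one pass: [7, 9, 36, 36, 37, 21, 22]


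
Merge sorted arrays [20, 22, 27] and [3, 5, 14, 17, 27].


Compare heads, take smaller each step.
Merged: [3, 5, 14, 17, 20, 22, 27, 27]


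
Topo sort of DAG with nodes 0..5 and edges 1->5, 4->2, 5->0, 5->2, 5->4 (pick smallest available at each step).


Kahn's algorithm, process smallest node first
Order: [1, 3, 5, 0, 4, 2]


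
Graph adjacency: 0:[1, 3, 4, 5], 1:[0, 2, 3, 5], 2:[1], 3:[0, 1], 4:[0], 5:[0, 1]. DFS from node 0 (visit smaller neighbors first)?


DFS stack-based: start with [0]
Visit order: [0, 1, 2, 3, 5, 4]


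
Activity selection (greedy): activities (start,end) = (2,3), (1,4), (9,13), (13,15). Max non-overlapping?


Greedy: pick earliest-ending, then skip overlaps.
Selected (3 activities): [(2, 3), (9, 13), (13, 15)]


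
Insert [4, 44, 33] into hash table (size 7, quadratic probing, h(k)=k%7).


Insertions: 4->slot 4; 44->slot 2; 33->slot 5
Table: [None, None, 44, None, 4, 33, None]


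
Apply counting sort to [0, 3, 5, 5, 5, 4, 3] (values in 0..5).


Count array: [1, 0, 0, 2, 1, 3]
Reconstruct: [0, 3, 3, 4, 5, 5, 5]


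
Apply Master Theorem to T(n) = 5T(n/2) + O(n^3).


a=5, b=2, c=3. log_2(5)=2.322 < c=3. Case 3: O(n^c) = O(n^3)
Complexity: O(n^3)


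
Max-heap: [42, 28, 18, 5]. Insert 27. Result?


Append 27: [42, 28, 18, 5, 27]
Bubble up: no swaps needed
Result: [42, 28, 18, 5, 27]


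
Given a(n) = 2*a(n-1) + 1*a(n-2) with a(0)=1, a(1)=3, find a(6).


Build bottom-up:
...a(4)=41, a(5)=99, a(6)=2*99+1*41=239


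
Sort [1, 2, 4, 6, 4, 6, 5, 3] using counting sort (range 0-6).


Count array: [0, 1, 1, 1, 2, 1, 2]
Reconstruct: [1, 2, 3, 4, 4, 5, 6, 6]


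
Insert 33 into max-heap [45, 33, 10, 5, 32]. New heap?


Append 33: [45, 33, 10, 5, 32, 33]
Bubble up: swap idx 5(33) with idx 2(10)
Result: [45, 33, 33, 5, 32, 10]


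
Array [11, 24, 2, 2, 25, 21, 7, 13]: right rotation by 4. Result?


Right rotate by 4: [25, 21, 7, 13, 11, 24, 2, 2]


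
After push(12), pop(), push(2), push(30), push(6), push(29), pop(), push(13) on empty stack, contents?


push(12) -> [12]
pop() returns 12 -> []
push(2) -> [2]
push(30) -> [2, 30]
push(6) -> [2, 30, 6]
push(29) -> [2, 30, 6, 29]
pop() returns 29 -> [2, 30, 6]
push(13) -> [2, 30, 6, 13]
Final stack (bottom to top): [2, 30, 6, 13]


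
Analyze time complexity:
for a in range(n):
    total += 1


Per nesting level: O(n) = O(n)
Complexity: O(n)


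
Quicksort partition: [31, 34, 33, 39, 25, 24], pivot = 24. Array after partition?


Elements <= 24 go left of pivot.
Result: [24, 34, 33, 39, 25, 31], pivot at index 0


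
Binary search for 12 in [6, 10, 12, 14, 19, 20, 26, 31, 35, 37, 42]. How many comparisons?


Search for 12:
[0,10] mid=5 arr[5]=20
[0,4] mid=2 arr[2]=12
Total: 2 comparisons
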